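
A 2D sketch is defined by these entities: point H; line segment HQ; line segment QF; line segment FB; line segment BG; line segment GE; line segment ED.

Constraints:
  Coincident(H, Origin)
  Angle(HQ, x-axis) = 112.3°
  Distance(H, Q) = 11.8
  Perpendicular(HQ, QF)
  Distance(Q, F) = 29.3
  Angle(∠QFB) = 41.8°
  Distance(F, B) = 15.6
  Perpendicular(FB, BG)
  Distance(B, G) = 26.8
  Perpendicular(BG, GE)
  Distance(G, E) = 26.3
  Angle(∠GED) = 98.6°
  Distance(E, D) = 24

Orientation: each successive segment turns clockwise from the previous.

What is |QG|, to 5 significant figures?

9.5828

H is at the origin; HQ runs at 112.3° with length 11.8, so Q = (-4.4776, 10.917). HQ is perpendicular to QF, so QF runs at 22.300°; with |QF| = 29.3, F = (22.631, 22.036). ∠QFB = 41.8° gives FB at -115.90° from the x-axis; with |FB| = 15.6, B = (15.817, 8.0024). FB ⟂ BG, so BG runs at 154.10°; with |BG| = 26.8, G = (-8.2912, 19.709). Then |QG| = |G − Q| = 9.5828.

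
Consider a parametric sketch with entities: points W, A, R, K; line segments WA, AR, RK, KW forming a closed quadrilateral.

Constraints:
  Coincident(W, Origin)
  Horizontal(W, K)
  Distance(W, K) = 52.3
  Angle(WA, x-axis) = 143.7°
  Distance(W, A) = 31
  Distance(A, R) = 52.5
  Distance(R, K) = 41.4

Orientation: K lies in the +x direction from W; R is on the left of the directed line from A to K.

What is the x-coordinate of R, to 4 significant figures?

25.77

W is at the origin; WK is horizontal with |WK| = 52.3 and K in +x, so K = (52.3, 0). WA runs at 143.7° with |WA| = 31.0, so A = (-24.98, 18.35). R is determined by |AR| = 52.5 and |RK| = 41.4 together: it lies at the intersection of circle(A, 52.5) and circle(K, 41.4). With |AK| = 79.43, the foot of the radical line on AK is 46.28 from A and the perpendicular offset is √(52.5² − 46.28²) = 24.79. Taking the left-of-AK solution: R = (25.77, 31.78).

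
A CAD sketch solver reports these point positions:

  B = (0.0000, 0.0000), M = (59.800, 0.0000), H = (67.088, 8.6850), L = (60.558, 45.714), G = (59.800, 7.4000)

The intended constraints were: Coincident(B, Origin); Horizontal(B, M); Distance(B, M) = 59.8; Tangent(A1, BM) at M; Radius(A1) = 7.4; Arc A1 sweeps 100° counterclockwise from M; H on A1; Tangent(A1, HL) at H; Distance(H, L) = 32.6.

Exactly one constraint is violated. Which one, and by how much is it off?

Distance(H, L) = 32.6 — off by 5.00.

B = (0.00, 0.00) ✓; B.y = 0.00, M.y = 0.00 ✓; |BM| = 59.80 ✓; ∠(GM, MB) = 90.00° ✓; |GM| = 7.400 ✓; bearing(G→H) − bearing(G→M) = 100.0° ✓; |GH| = 7.400 ✓; ∠(GH, HL) = 90.00° ✓; |HL| = 37.60 ✗.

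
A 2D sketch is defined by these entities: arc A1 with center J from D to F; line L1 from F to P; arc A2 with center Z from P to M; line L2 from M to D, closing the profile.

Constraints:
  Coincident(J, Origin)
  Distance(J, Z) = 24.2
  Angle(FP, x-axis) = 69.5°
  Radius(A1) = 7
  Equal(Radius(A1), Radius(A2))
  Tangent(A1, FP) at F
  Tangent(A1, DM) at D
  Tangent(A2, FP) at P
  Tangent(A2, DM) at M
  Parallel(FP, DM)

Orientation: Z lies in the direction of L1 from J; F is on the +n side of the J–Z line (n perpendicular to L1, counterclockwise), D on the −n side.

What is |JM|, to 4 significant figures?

25.19

Tangency of A1 to both parallel lines with radius 7.0 puts F and D at J ± 7.0·n: F = (-6.557, 2.451), D = (6.557, -2.451). Equal radii place P and M the same way about Z: P = Z + 7.0·n = (1.918, 25.12), M = Z − 7.0·n = (15.03, 20.22). Then |JM| = |M − J| = 25.19.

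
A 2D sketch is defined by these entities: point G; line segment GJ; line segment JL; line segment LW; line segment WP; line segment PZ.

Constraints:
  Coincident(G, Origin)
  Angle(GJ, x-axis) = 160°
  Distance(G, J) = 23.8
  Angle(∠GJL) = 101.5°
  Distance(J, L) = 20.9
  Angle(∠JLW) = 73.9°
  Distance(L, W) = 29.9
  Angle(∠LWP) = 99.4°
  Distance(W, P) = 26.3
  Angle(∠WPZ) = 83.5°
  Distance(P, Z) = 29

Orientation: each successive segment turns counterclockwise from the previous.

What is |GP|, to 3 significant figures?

9.07

G is at the origin; GJ runs at 160.0° with length 23.8, so J = (-22.4, 8.14). ∠GJL = 101.5° gives JL at -122° from the x-axis; with |JL| = 20.9, L = (-33.3, -9.68). ∠JLW = 73.9° gives LW at -15.4° from the x-axis; with |LW| = 29.9, W = (-4.46, -17.6). ∠LWP = 99.4° gives WP at 65.2° from the x-axis; with |WP| = 26.3, P = (6.57, 6.25). Then |GP| = |P − G| = 9.07.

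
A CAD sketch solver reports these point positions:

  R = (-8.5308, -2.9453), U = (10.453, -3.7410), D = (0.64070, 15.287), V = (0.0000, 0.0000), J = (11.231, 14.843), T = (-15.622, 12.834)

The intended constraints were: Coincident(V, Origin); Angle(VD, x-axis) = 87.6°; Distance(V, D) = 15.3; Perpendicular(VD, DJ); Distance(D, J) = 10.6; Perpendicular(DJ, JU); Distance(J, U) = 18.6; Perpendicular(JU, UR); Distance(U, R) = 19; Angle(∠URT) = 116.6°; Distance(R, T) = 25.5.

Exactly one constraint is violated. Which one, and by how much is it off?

Distance(R, T) = 25.5 — off by 8.20.

V = (0.00, 0.00) ✓; VD at 87.60° ✓; |VD| = 15.30 ✓; ∠(VD, DJ) = 90.00° ✓; |DJ| = 10.60 ✓; ∠(DJ, JU) = 90.00° ✓; |JU| = 18.60 ✓; ∠(JU, UR) = 90.00° ✓; |UR| = 19.00 ✓; ∠URT = 116.6° ✓; |RT| = 17.30 ✗.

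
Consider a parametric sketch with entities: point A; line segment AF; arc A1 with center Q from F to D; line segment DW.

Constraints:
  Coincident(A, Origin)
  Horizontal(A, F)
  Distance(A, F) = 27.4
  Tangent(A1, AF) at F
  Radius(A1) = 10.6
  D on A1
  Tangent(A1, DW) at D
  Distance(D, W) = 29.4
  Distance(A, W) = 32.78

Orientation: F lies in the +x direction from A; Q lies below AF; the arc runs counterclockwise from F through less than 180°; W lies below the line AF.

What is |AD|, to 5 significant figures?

18.837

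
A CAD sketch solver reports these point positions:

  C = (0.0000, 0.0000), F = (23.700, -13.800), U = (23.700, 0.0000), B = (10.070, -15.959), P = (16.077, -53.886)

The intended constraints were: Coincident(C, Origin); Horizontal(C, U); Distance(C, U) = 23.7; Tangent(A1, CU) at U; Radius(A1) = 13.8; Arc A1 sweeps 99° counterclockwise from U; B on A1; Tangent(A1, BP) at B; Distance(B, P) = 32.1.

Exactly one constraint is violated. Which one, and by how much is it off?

Distance(B, P) = 32.1 — off by 6.30.

C = (0.00, 0.00) ✓; C.y = 0.00, U.y = 0.00 ✓; |CU| = 23.70 ✓; ∠(FU, UC) = 90.00° ✓; |FU| = 13.80 ✓; bearing(F→B) − bearing(F→U) = 99.00° ✓; |FB| = 13.80 ✓; ∠(FB, BP) = 90.00° ✓; |BP| = 38.40 ✗.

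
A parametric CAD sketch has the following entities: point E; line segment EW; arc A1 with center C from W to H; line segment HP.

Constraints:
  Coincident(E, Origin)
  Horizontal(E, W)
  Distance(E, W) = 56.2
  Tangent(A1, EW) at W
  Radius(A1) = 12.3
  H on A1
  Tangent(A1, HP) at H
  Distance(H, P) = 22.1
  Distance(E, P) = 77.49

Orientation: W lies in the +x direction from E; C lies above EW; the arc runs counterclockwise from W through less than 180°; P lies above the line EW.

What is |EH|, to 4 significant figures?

69.44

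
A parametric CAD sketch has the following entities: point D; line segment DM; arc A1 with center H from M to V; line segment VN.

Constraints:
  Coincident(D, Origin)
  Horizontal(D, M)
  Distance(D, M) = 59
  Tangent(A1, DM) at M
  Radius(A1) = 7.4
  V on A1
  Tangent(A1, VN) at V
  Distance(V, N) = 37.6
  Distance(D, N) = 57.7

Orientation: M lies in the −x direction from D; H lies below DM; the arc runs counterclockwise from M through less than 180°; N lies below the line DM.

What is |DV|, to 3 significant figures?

65.8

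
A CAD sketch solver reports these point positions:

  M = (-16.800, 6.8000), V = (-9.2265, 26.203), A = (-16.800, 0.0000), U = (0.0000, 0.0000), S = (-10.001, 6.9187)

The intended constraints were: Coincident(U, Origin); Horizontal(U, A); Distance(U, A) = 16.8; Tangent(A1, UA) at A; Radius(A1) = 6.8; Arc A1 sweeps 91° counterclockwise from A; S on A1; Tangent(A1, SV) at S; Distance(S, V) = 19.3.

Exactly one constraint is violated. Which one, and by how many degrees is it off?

Tangent(A1, SV) at S — off by 3.30°.

U = (0.00, 0.00) ✓; U.y = 0.00, A.y = 0.00 ✓; |UA| = 16.80 ✓; ∠(MA, AU) = 90.00° ✓; |MA| = 6.800 ✓; bearing(M→S) − bearing(M→A) = 91.00° ✓; |MS| = 6.800 ✓; ∠(MS, SV) = 93.30° ✗; |SV| = 19.30 ✓.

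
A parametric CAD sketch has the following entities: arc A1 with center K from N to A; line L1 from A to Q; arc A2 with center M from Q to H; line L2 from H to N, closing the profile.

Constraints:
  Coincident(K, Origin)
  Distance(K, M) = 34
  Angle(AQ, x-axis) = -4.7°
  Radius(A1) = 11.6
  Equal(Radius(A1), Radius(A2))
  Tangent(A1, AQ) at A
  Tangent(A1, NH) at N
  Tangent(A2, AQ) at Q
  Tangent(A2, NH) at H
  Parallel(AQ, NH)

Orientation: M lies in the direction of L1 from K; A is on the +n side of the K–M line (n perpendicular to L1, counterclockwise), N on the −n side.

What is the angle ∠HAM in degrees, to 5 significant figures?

15.469°

The slot axis is L1's direction at -4.7°, so u = (cos -4.7°, sin -4.7°) = (0.99664, -0.081939) and n = (−sin -4.7°, cos -4.7°) = (0.081939, 0.99664). K is at the origin and M lies 34.0 along u from K, so M = 34.0·u = (33.886, -2.7859). Tangency of A1 to both parallel lines with radius 11.6 puts A and N at K ± 11.6·n: A = (0.95049, 11.561), N = (-0.95049, -11.561). Equal radii place Q and H the same way about M: Q = M + 11.6·n = (34.836, 8.7751), H = M − 11.6·n = (32.935, -14.347). Then cos ∠HAM = AH·AM / (|AH||AM|), giving 15.469°.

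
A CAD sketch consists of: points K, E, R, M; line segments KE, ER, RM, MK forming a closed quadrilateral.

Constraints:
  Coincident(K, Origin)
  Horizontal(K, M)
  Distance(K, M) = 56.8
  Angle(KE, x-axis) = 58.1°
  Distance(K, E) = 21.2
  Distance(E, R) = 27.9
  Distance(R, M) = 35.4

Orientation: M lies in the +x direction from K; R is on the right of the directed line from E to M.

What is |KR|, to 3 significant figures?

23.5

Checks: |ER| = 27.90 ✓; |RM| = 35.40 ✓.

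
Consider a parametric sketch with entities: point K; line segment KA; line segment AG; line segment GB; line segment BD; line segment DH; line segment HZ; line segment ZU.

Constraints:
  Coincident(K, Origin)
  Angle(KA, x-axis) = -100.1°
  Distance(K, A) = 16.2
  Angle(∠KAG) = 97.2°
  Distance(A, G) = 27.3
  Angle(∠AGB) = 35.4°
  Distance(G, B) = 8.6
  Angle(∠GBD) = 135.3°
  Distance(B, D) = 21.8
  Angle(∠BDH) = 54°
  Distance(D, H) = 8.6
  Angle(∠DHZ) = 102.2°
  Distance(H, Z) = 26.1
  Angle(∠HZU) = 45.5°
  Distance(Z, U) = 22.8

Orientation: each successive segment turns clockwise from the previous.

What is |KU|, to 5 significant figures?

6.6895

∠DHZ = 102.2° gives HZ at 144.00° from the x-axis; with |HZ| = 26.1, Z = (-29.072, -4.9449). ∠HZU = 45.5° gives ZU at 9.5000° from the x-axis; with |ZU| = 22.8, U = (-6.5843, -1.1818). Then |KU| = |U − K| = 6.6895.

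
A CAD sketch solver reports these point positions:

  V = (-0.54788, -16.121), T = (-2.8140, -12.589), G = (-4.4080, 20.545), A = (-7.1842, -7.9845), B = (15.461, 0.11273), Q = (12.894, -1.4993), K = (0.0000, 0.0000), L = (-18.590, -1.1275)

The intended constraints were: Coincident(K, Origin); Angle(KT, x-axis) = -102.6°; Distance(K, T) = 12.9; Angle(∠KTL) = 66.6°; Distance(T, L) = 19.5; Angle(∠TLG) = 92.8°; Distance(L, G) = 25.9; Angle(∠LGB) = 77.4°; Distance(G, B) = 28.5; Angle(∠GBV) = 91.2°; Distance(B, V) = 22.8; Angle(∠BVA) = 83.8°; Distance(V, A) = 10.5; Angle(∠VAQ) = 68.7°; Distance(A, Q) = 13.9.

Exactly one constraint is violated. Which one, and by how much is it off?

Distance(A, Q) = 13.9 — off by 7.20.

K = (0.00, 0.00) ✓; KT at -102.6° ✓; |KT| = 12.90 ✓; ∠KTL = 66.60° ✓; |TL| = 19.50 ✓; ∠TLG = 92.80° ✓; |LG| = 25.90 ✓; ∠LGB = 77.40° ✓; |GB| = 28.50 ✓; ∠GBV = 91.20° ✓; |BV| = 22.80 ✓; ∠BVA = 83.80° ✓; |VA| = 10.50 ✓; ∠VAQ = 68.70° ✓; |AQ| = 21.10 ✗.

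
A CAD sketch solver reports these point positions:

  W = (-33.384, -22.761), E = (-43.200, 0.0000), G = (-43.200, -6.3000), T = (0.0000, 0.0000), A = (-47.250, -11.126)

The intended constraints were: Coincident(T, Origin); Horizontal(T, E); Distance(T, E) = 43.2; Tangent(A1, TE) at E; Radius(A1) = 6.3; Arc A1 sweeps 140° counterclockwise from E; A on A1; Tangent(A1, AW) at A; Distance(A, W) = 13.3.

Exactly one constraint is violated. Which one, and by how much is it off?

Distance(A, W) = 13.3 — off by 4.80.

T = (0.00, 0.00) ✓; T.y = 0.00, E.y = 0.00 ✓; |TE| = 43.20 ✓; ∠(GE, ET) = 90.00° ✓; |GE| = 6.300 ✓; bearing(G→A) − bearing(G→E) = 140.0° ✓; |GA| = 6.300 ✓; ∠(GA, AW) = 90.00° ✓; |AW| = 18.10 ✗.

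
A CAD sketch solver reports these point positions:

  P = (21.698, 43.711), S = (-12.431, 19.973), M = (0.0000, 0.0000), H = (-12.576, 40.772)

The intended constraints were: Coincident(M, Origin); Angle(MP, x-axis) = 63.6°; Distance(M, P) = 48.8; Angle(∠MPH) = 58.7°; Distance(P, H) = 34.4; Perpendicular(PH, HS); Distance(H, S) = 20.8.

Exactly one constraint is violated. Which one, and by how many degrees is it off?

Perpendicular(PH, HS) — off by 4.50°.

M = (0.00, 0.00) ✓; MP at 63.60° ✓; |MP| = 48.80 ✓; ∠MPH = 58.70° ✓; |PH| = 34.40 ✓; ∠(PH, HS) = 85.50° ✗; |HS| = 20.80 ✓.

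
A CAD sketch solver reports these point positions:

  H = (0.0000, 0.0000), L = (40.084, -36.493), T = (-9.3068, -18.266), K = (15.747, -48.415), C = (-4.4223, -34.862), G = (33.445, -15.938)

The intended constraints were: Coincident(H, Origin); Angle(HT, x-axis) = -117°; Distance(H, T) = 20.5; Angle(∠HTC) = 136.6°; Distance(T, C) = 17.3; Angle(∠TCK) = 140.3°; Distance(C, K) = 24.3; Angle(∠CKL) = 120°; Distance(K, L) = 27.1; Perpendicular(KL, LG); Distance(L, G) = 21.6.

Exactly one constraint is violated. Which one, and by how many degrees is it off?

Perpendicular(KL, LG) — off by 8.20°.

H = (0.00, 0.00) ✓; HT at -117.0° ✓; |HT| = 20.50 ✓; ∠HTC = 136.6° ✓; |TC| = 17.30 ✓; ∠TCK = 140.3° ✓; |CK| = 24.30 ✓; ∠CKL = 120.0° ✓; |KL| = 27.10 ✓; ∠(KL, LG) = 81.80° ✗; |LG| = 21.60 ✓.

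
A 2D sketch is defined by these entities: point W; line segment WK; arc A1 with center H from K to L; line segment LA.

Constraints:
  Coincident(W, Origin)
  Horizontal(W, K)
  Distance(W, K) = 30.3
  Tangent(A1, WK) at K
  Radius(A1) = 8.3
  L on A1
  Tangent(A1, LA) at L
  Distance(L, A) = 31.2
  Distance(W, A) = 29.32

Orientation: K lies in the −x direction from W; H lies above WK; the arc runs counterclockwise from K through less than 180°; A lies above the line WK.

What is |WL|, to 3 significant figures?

23.8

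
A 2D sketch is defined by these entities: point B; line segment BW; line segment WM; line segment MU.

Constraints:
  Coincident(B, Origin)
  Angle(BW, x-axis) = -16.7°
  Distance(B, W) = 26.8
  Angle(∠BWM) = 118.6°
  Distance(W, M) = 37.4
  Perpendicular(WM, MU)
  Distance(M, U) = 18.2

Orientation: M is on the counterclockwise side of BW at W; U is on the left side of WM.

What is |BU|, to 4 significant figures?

50.51

∠BWM = 118.6°, so WM runs at -16.7° + (180° − 118.6°) = 44.70° from the x-axis; with |WM| = 37.4, M = W + 37.4·(cos 44.70°, sin 44.70°) = (52.25, 18.61). The perpendicularity gives MU at right angles to WM; with |MU| = 18.2 on the left of WM, U = M + 18.2·(-0.7034, 0.7108) = (39.45, 31.54). Then |BU| = |U − B| = 50.51.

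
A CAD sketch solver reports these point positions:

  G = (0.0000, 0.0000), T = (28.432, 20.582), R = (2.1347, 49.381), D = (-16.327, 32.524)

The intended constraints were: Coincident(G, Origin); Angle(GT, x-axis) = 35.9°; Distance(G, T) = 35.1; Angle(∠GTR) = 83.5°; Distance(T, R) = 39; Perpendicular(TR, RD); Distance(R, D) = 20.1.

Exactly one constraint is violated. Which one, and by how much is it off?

Distance(R, D) = 20.1 — off by 4.90.

G = (0.00, 0.00) ✓; GT at 35.90° ✓; |GT| = 35.10 ✓; ∠GTR = 83.50° ✓; |TR| = 39.00 ✓; ∠(TR, RD) = 90.00° ✓; |RD| = 25.00 ✗.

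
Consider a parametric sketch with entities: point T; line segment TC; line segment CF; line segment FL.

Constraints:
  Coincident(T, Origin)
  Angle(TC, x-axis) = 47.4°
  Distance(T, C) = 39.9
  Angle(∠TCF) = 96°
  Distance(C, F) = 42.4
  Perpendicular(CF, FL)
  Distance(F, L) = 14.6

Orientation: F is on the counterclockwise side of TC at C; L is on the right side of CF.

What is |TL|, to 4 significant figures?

71.52

T is at the origin; TC runs at 47.4° with length 39.9, so C = 39.9·(cos 47.4°, sin 47.4°) = (27.01, 29.37). ∠TCF = 96.0°, so CF runs at 47.4° + (180° − 96.0°) = 131.4° from the x-axis; with |CF| = 42.4, F = C + 42.4·(cos 131.4°, sin 131.4°) = (-1.032, 61.17). CF ⟂ FL; with |FL| = 14.6 on the right of CF, L = F + 14.6·(0.7501, 0.6613) = (9.919, 70.83). Then |TL| = |L − T| = 71.52.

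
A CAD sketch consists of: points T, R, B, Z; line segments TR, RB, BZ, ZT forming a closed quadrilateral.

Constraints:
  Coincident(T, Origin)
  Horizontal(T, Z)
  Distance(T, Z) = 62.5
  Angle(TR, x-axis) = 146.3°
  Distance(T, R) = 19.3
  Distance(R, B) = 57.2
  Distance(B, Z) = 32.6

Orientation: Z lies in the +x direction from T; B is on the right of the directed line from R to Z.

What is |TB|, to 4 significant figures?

38.03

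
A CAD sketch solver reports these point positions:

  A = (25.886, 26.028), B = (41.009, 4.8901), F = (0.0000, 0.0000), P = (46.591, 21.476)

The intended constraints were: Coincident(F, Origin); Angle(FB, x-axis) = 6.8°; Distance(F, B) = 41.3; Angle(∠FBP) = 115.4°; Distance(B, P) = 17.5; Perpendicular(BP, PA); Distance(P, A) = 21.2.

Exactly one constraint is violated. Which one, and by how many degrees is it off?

Perpendicular(BP, PA) — off by 6.20°.

F = (0.00, 0.00) ✓; FB at 6.800° ✓; |FB| = 41.30 ✓; ∠FBP = 115.4° ✓; |BP| = 17.50 ✓; ∠(BP, PA) = 96.20° ✗; |PA| = 21.20 ✓.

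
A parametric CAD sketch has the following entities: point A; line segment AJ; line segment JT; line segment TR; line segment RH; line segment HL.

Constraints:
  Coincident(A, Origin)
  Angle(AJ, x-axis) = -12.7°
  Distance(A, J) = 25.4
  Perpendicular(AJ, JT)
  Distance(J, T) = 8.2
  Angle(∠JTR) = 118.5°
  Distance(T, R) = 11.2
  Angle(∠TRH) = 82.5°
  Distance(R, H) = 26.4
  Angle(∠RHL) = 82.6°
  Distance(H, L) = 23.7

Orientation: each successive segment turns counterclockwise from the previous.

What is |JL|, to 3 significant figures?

17.1

A is at the origin; AJ runs at -12.7° with length 25.4, so J = (24.8, -5.58). AJ ⟂ JT, so JT runs at 77.3°; with |JT| = 8.2, T = (26.6, 2.42). ∠JTR = 118.5° gives TR at 139° from the x-axis; with |TR| = 11.2, R = (18.2, 9.79). ∠TRH = 82.5° gives RH at -124° from the x-axis; with |RH| = 26.4, H = (3.51, -12.2). ∠RHL = 82.6° gives HL at -26.3° from the x-axis; with |HL| = 23.7, L = (24.8, -22.7). Then |JL| = |L − J| = 17.1.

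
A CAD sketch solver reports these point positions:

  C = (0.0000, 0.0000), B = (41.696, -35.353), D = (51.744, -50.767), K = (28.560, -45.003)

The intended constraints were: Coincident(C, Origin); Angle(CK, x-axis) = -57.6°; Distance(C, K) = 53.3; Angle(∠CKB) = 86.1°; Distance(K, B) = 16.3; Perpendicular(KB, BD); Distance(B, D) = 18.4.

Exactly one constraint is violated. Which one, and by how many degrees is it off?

Perpendicular(KB, BD) — off by 3.20°.

C = (0.00, 0.00) ✓; CK at -57.60° ✓; |CK| = 53.30 ✓; ∠CKB = 86.10° ✓; |KB| = 16.30 ✓; ∠(KB, BD) = 93.20° ✗; |BD| = 18.40 ✓.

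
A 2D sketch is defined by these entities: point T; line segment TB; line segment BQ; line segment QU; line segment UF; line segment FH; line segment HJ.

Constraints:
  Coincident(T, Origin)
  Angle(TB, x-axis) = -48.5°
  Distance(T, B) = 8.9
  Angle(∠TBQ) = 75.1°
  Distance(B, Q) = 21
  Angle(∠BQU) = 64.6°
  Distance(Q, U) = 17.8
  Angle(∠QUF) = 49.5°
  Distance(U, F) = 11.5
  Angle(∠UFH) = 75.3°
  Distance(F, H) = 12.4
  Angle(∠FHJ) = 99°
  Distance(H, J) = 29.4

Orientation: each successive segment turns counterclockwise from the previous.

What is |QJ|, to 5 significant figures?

32.767

T is at the origin; TB runs at -48.5° with length 8.9, so B = (5.8973, -6.6657). ∠TBQ = 75.1° gives BQ at 56.400° from the x-axis; with |BQ| = 21.0, Q = (17.519, 10.826). ∠BQU = 64.6° gives QU at 171.80° from the x-axis; with |QU| = 17.8, U = (-0.099476, 13.364). ∠QUF = 49.5° gives UF at -57.700° from the x-axis; with |UF| = 11.5, F = (6.0456, 3.6439). ∠UFH = 75.3° gives FH at 47.000° from the x-axis; with |FH| = 12.4, H = (14.502, 12.713). ∠FHJ = 99.0° gives HJ at 128.00° from the x-axis; with |HJ| = 29.4, J = (-3.5981, 35.880). Then |QJ| = |J − Q| = 32.767.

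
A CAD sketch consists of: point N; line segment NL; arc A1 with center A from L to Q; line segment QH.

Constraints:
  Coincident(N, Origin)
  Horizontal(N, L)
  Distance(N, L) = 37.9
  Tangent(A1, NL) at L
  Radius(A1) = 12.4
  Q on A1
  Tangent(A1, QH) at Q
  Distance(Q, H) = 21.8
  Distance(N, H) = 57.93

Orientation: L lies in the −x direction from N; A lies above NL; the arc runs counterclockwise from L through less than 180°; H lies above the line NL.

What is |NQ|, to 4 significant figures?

36.26

Checks: N.y = 0.00, L.y = 0.00 ✓; |AQ| = 12.40 ✓; ∠(AQ, QH) = 90.00° ✓; |QH| = 21.80 ✓; |NH| = 57.93 ✓.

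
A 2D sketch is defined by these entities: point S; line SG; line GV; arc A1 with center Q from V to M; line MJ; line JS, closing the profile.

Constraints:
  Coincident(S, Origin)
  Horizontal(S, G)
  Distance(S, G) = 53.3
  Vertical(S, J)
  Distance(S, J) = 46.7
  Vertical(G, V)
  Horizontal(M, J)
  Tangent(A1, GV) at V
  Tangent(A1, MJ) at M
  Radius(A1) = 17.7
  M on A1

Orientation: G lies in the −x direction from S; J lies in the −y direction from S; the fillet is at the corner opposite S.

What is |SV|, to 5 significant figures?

60.679

The virtual corner opposite S is at (-53.300, -46.700). The tangent condition forces QV to be normal to GV and A1 meets MJ tangentially, so QM is at right angles to MJ, with radius 17.7, so the center Q sits 17.7 in from both sides at Q = (-35.600, -29.000). That places the tangent points at V = (-53.300, -29.000) on GV and M = (-35.600, -46.700) on MJ. Then |SV| = |V − S| = 60.679.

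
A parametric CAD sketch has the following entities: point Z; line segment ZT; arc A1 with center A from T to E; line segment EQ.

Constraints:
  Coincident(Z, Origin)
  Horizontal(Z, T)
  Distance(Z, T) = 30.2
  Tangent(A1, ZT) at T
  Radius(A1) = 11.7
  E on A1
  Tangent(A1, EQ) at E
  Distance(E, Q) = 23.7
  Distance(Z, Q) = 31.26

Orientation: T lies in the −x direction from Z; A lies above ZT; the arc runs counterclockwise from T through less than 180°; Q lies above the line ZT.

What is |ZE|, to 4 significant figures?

20.69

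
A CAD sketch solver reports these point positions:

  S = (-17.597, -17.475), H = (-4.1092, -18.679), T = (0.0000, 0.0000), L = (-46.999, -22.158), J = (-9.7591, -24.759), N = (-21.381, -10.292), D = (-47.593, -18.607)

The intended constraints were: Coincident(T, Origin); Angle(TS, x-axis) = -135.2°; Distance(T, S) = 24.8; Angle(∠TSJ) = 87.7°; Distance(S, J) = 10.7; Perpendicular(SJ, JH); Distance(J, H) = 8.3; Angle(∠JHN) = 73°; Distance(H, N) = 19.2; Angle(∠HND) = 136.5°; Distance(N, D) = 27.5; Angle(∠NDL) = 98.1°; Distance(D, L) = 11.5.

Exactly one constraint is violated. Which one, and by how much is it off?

Distance(D, L) = 11.5 — off by 7.90.

T = (0.00, 0.00) ✓; TS at -135.2° ✓; |TS| = 24.80 ✓; ∠TSJ = 87.70° ✓; |SJ| = 10.70 ✓; ∠(SJ, JH) = 90.00° ✓; |JH| = 8.300 ✓; ∠JHN = 73.00° ✓; |HN| = 19.20 ✓; ∠HND = 136.5° ✓; |ND| = 27.50 ✓; ∠NDL = 98.10° ✓; |DL| = 3.600 ✗.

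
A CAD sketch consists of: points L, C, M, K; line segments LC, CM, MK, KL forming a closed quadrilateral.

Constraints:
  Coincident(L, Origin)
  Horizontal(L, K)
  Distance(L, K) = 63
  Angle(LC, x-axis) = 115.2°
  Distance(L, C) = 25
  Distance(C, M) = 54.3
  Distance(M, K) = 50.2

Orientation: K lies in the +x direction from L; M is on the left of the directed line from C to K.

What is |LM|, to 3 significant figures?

59.1

L is at the origin; LK is horizontal with |LK| = 63.0 and K in +x, so K = (63.0, 0). LC runs at 115.2° with |LC| = 25.0, so C = (-10.6, 22.6). M is determined by |CM| = 54.3 and |MK| = 50.2 together: it lies at the intersection of circle(C, 54.3) and circle(K, 50.2). With |CK| = 77.0, the foot of the radical line on CK is 41.3 from C and the perpendicular offset is √(54.3² − 41.3²) = 35.3. Taking the left-of-CK solution: M = (39.2, 44.2).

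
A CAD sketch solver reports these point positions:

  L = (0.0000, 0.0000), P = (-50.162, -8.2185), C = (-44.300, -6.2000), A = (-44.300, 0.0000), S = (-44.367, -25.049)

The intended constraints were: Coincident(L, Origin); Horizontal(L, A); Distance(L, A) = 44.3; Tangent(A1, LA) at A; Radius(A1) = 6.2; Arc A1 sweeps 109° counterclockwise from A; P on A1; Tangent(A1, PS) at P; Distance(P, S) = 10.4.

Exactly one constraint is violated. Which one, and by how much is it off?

Distance(P, S) = 10.4 — off by 7.40.

L = (0.00, 0.00) ✓; L.y = 0.00, A.y = 0.00 ✓; |LA| = 44.30 ✓; ∠(CA, AL) = 90.00° ✓; |CA| = 6.200 ✓; bearing(C→P) − bearing(C→A) = 109.0° ✓; |CP| = 6.200 ✓; ∠(CP, PS) = 90.00° ✓; |PS| = 17.80 ✗.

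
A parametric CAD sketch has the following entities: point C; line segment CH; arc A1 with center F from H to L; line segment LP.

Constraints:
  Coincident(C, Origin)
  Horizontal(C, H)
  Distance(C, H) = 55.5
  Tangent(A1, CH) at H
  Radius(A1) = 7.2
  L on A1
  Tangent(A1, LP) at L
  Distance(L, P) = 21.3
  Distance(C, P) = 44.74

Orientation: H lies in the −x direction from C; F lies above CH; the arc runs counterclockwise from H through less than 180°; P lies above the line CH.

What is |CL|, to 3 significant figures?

49.4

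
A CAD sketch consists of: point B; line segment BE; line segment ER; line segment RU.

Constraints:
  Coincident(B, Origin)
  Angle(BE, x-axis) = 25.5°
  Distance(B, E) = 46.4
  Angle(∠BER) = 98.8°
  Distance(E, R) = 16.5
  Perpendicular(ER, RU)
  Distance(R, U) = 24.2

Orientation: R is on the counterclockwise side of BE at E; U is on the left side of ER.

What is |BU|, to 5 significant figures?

32.028

∠BER = 98.8°, so ER runs at 25.5° + (180° − 98.8°) = 106.70° from the x-axis; with |ER| = 16.5, R = E + 16.5·(cos 106.70°, sin 106.70°) = (37.139, 35.780). ER ⟂ RU; with |RU| = 24.2 on the left of ER, U = R + 24.2·(-0.95782, -0.28736) = (13.959, 28.826). Then |BU| = |U − B| = 32.028.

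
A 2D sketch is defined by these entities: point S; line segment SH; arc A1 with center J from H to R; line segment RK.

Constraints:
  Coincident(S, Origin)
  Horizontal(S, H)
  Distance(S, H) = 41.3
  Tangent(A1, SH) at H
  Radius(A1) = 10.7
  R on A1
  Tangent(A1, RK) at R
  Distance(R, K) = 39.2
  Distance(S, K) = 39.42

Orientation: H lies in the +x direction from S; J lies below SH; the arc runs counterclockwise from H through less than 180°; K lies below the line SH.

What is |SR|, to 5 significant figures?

32.678

Checks: |JH| = 10.70 ✓; |JR| = 10.70 ✓; ∠(JR, RK) = 90.00° ✓; |RK| = 39.20 ✓; |SK| = 39.42 ✓.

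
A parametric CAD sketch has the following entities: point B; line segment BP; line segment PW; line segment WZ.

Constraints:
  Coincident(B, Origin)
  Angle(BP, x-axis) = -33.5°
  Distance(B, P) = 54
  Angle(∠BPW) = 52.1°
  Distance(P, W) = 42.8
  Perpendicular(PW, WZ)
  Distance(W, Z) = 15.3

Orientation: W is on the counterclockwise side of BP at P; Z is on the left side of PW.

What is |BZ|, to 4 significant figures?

28.96

B is at the origin; BP runs at -33.5° with length 54.0, so P = 54.0·(cos -33.5°, sin -33.5°) = (45.03, -29.80). ∠BPW = 52.1°, so PW runs at -33.5° + (180° − 52.1°) = 94.40° from the x-axis; with |PW| = 42.8, W = P + 42.8·(cos 94.40°, sin 94.40°) = (41.75, 12.87). PW ⟂ WZ; with |WZ| = 15.3 on the left of PW, Z = W + 15.3·(-0.9971, -0.07672) = (26.49, 11.70). Then |BZ| = |Z − B| = 28.96.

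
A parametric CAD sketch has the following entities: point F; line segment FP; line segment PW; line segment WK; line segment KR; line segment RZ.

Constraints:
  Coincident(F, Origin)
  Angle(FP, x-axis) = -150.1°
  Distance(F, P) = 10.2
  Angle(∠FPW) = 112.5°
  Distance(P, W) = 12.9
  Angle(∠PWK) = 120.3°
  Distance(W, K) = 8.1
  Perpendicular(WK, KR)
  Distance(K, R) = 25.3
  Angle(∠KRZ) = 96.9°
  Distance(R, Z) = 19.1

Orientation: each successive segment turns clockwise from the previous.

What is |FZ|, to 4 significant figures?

13.42

F is at the origin; FP runs at -150.1° with length 10.2, so P = (-8.842, -5.085). ∠FPW = 112.5° gives PW at 142.4° from the x-axis; with |PW| = 12.9, W = (-19.06, 2.786). ∠PWK = 120.3° gives WK at 82.70° from the x-axis; with |WK| = 8.1, K = (-18.03, 10.82). WK is perpendicular to KR, so KR runs at -7.300°; with |KR| = 25.3, R = (7.061, 7.606). ∠KRZ = 96.9° gives RZ at -90.40° from the x-axis; with |RZ| = 19.1, Z = (6.928, -11.49). Then |FZ| = |Z − F| = 13.42.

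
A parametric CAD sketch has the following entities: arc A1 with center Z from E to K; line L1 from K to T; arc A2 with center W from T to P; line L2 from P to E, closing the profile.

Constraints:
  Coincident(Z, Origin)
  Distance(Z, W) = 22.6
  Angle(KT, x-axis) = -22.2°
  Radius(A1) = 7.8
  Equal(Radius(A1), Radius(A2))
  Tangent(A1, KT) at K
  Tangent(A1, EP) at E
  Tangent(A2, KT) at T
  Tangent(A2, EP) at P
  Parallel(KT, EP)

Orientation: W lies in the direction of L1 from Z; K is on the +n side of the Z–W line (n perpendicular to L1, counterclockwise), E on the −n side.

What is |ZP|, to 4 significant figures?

23.91

Tangency of A1 to both parallel lines with radius 7.8 puts K and E at Z ± 7.8·n: K = (2.947, 7.222), E = (-2.947, -7.222). Equal radii place T and P the same way about W: T = W + 7.8·n = (23.87, -1.317), P = W − 7.8·n = (17.98, -15.76). Then |ZP| = |P − Z| = 23.91.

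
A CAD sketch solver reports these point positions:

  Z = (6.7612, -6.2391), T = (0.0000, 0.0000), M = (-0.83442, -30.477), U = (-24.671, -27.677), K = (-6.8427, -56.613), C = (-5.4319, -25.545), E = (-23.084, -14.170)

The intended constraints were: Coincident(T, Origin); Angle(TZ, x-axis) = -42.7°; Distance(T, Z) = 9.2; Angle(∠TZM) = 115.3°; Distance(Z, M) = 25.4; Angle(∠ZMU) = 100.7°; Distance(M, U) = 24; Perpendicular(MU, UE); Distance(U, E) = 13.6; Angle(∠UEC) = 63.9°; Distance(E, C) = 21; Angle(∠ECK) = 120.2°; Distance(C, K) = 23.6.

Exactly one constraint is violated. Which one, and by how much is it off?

Distance(C, K) = 23.6 — off by 7.50.

T = (0.00, 0.00) ✓; TZ at -42.70° ✓; |TZ| = 9.200 ✓; ∠TZM = 115.3° ✓; |ZM| = 25.40 ✓; ∠ZMU = 100.7° ✓; |MU| = 24.00 ✓; ∠(MU, UE) = 90.00° ✓; |UE| = 13.60 ✓; ∠UEC = 63.90° ✓; |EC| = 21.00 ✓; ∠ECK = 120.2° ✓; |CK| = 31.10 ✗.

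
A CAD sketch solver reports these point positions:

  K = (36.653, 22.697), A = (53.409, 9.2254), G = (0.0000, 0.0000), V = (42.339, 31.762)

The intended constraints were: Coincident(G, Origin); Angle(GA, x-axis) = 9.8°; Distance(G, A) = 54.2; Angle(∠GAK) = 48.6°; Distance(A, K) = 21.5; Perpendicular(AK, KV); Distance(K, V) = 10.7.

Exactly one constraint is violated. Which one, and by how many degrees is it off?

Perpendicular(AK, KV) — off by 6.70°.

G = (0.00, 0.00) ✓; GA at 9.800° ✓; |GA| = 54.20 ✓; ∠GAK = 48.60° ✓; |AK| = 21.50 ✓; ∠(AK, KV) = 83.30° ✗; |KV| = 10.70 ✓.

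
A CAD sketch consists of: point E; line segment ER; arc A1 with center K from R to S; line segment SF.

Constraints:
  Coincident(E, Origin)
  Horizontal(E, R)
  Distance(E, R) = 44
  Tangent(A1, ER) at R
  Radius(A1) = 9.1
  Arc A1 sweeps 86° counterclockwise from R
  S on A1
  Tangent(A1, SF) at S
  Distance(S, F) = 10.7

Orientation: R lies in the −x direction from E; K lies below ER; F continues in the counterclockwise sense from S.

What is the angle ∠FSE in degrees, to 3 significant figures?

103°

On A1, R sits at bearing 90° from K; an 86° counterclockwise sweep puts S at bearing 176°, so S = K + 9.1·(cos 176°, sin 176°) = (-53.1, -8.47). A1 meets SF tangentially, so KS is at right angles to SF, so SF runs along (−sin 176°, cos 176°); with |SF| = 10.7, F = (-53.8, -19.1). Then cos ∠FSE = SF·SE / (|SF||SE|), giving 103°.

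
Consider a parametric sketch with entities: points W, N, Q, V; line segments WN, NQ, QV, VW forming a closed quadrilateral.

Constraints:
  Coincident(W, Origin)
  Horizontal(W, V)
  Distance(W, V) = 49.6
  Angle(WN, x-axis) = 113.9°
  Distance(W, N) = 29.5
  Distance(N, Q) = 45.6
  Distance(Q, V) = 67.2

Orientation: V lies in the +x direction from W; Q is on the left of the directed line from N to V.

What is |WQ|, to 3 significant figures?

63.1

Checks: |NQ| = 45.60 ✓; |QV| = 67.20 ✓.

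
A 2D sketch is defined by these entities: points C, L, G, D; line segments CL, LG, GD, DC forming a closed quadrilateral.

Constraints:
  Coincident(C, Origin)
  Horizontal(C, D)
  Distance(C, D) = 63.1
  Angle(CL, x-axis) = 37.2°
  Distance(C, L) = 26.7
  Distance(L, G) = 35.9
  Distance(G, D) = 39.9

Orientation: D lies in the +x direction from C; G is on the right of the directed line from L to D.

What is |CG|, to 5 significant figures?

33.957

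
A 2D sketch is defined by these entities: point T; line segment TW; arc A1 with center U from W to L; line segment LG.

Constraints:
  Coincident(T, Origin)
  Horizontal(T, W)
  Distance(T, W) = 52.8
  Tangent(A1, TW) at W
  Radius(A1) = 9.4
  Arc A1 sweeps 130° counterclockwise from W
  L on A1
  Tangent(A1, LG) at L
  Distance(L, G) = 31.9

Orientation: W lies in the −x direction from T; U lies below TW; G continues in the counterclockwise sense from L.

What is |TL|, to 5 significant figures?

61.956

T is at the origin; T and W share the same y with |TW| = 52.8 and W on the −x side, so W = (-52.800, 0.0000). Tangency of A1 to TW means the radius UW is perpendicular to TW, so U = W + (0, -9.4) = (-52.800, -9.4000). On A1, W sits at bearing 90° from U; a 130° counterclockwise sweep puts L at bearing 220°, so L = U + 9.4·(cos 220°, sin 220°) = (-60.001, -15.442). Then |TL| = |L − T| = 61.956.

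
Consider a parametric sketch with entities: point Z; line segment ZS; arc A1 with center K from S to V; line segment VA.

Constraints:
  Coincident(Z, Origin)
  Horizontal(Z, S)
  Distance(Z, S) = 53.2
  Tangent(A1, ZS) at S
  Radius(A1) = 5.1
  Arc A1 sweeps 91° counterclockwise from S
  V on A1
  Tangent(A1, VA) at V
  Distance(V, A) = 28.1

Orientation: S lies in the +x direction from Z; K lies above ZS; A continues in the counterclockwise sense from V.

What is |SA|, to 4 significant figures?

33.60

On A1, S sits at bearing -90° from K; a 91° counterclockwise sweep puts V at bearing 1°, so V = K + 5.1·(cos 1°, sin 1°) = (58.30, 5.189). Since A1 is tangent to VA there, KV ⟂ VA, so VA runs along (−sin 1°, cos 1°); with |VA| = 28.1, A = (57.81, 33.28). Then |SA| = |A − S| = 33.60.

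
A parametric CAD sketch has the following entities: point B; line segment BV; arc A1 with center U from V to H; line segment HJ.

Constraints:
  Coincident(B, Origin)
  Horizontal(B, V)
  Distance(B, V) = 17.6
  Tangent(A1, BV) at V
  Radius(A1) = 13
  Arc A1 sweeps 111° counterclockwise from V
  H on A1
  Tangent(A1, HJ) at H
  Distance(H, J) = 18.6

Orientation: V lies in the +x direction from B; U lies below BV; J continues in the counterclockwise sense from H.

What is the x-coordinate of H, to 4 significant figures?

5.463

B is at the origin; B and V share the same y with |BV| = 17.6 and V on the +x side, so V = (17.60, 0.000). The tangent condition forces UV to be normal to BV, so U = V + (0, -13) = (17.60, -13.00). On A1, V sits at bearing 90° from U; a 111° counterclockwise sweep puts H at bearing 201°, so H = U + 13.0·(cos 201°, sin 201°) = (5.463, -17.66). So H.x = 5.463.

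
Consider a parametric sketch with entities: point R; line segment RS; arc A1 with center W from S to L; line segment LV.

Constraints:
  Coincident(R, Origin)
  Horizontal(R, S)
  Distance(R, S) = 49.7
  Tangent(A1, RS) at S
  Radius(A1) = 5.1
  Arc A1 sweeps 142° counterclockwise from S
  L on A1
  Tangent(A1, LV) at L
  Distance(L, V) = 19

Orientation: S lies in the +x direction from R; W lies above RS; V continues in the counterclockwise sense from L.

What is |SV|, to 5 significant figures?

23.944

R is at the origin; RS is horizontal with |RS| = 49.7 and S on the +x side, so S = (49.700, 0.0000). Tangency of A1 to RS means the radius WS is perpendicular to RS, so W = S + (0, 5.1) = (49.700, 5.1000). On A1, S sits at bearing -90° from W; a 142° counterclockwise sweep puts L at bearing 52°, so L = W + 5.1·(cos 52°, sin 52°) = (52.840, 9.1189). The tangent condition forces WL to be normal to LV, so LV runs along (−sin 52°, cos 52°); with |LV| = 19.0, V = (37.868, 20.816). Then |SV| = |V − S| = 23.944.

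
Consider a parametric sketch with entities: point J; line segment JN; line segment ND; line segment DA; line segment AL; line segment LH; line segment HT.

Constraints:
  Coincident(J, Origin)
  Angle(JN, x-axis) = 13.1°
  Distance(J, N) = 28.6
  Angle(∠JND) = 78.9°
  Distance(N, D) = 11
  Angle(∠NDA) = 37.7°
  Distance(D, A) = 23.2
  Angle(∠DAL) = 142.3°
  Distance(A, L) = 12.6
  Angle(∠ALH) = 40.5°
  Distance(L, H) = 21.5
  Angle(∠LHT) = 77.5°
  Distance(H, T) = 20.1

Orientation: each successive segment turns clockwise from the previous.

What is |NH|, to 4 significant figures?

3.615

J is at the origin; JN runs at 13.1° with length 28.6, so N = (27.86, 6.482). ∠JND = 78.9° gives ND at -88.00° from the x-axis; with |ND| = 11.0, D = (28.24, -4.511). ∠NDA = 37.7° gives DA at 129.7° from the x-axis; with |DA| = 23.2, A = (13.42, 13.34). ∠DAL = 142.3° gives AL at 92.00° from the x-axis; with |AL| = 12.6, L = (12.98, 25.93). ∠ALH = 40.5° gives LH at -47.50° from the x-axis; with |LH| = 21.5, H = (27.51, 10.08). Then |NH| = |H − N| = 3.615.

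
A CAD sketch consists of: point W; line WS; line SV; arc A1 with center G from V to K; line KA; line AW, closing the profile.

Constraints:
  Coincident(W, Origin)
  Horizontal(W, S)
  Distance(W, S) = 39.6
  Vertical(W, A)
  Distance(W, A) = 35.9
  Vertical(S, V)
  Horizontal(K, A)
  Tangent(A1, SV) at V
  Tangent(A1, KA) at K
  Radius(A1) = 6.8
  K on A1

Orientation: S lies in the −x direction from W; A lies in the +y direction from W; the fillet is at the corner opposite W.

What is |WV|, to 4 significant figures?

49.14

W is at the origin; W and S share the same y with |WS| = 39.6 and S on the −x side, so S = (-39.60, 0.000). WA is vertical with |WA| = 35.9 and A on the +y side, so A = (0.000, 35.90). The virtual corner opposite W is at (-39.60, 35.90). The tangent condition forces GV to be normal to SV and tangency of A1 to KA means the radius GK is perpendicular to KA, with radius 6.8, so the center G sits 6.8 in from both sides at G = (-32.80, 29.10). That places the tangent points at V = (-39.60, 29.10) on SV and K = (-32.80, 35.90) on KA. Then |WV| = |V − W| = 49.14.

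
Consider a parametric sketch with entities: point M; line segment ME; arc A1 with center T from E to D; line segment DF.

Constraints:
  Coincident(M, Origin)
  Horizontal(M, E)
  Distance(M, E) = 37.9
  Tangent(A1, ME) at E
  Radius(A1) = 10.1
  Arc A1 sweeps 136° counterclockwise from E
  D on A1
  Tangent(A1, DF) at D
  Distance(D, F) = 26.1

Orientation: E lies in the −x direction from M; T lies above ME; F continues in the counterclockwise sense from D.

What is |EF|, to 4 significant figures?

37.39

M is at the origin; M and E share the same y with |ME| = 37.9 and E on the −x side, so E = (-37.90, 0.000). Since A1 is tangent to ME there, TE ⟂ ME, so T = E + (0, 10.1) = (-37.90, 10.10). On A1, E sits at bearing -90° from T; a 136° counterclockwise sweep puts D at bearing 46°, so D = T + 10.1·(cos 46°, sin 46°) = (-30.88, 17.37). Since A1 is tangent to DF there, TD ⟂ DF, so DF runs along (−sin 46°, cos 46°); with |DF| = 26.1, F = (-49.66, 35.50). Then |EF| = |F − E| = 37.39.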